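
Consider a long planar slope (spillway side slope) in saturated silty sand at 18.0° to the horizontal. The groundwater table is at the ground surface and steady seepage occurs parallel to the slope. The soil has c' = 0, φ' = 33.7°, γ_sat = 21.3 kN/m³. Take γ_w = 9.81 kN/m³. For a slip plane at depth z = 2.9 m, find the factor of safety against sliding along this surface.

With seepage parallel to the slope and the water table at the surface, the effective normal stress on the slip plane uses the buoyant unit weight γ' = γ_sat − γ_w while the driving shear stress uses γ_sat:
FS = [c' + γ' z cos²β tanφ'] / [γ_sat z sinβ cosβ]
(For c' = 0 this reduces to FS = (γ'/γ_sat)·tanφ'/tanβ.)
γ' = 21.3 − 9.81 = 11.49 kN/m³
Numerator = 0.0 + 11.49·2.9·cos²18.0°·tan33.7° = 0.0 + 11.49·2.9·0.9045·0.6669 = 20.100 kPa
Denominator = 21.3·2.9·sin18.0°·cos18.0° = 21.3·2.9·0.3090·0.9511 = 18.154 kPa
FS = 20.100 / 18.154 = 1.107

FS = 1.11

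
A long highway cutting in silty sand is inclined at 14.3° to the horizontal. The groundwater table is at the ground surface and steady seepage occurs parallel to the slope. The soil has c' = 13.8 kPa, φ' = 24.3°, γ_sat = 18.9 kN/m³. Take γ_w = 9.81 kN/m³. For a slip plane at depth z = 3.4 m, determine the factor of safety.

With seepage parallel to the slope and the water table at the surface, the effective normal stress on the slip plane uses the buoyant unit weight γ' = γ_sat − γ_w while the driving shear stress uses γ_sat:
FS = [c' + γ' z cos²β tanφ'] / [γ_sat z sinβ cosβ]
γ' = 18.9 − 9.81 = 9.09 kN/m³
Numerator = 13.8 + 9.09·3.4·cos²14.3°·tan24.3° = 13.8 + 9.09·3.4·0.9390·0.4515 = 26.903 kPa
Denominator = 18.9·3.4·sin14.3°·cos14.3° = 18.9·3.4·0.2470·0.9690 = 15.380 kPa
FS = 26.903 / 15.380 = 1.749

FS = 1.75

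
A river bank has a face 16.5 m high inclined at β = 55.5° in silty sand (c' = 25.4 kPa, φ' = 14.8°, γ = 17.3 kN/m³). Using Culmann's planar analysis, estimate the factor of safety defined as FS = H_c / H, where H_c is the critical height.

H_c = (4c'/γ) · sinβ cosφ' / [1 − cos(β − φ')]
    = (4·25.4/17.3) · sin55.5°·cos14.8° / [1 − cos40.7°]
    = 5.873 · 0.7968 / 0.2419 = 19.35 m
FS = H_c / H = 19.35 / 16.5 = 1.173

FS = 1.17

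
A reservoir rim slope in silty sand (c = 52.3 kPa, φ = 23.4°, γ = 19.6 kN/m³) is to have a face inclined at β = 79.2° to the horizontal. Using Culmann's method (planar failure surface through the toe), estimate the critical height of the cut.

H_c = 21.97 m

Culmann's analysis gives the critical failure plane at α_cr = (β + φ)/2 = (79.2 + 23.4)/2 = 51.3°, and the critical height
H_c = (4c/γ) · sinβ cosφ / [1 − cos(β − φ)]
    = (4·52.3/19.6) · sin79.2°·cos23.4° / [1 − cos(55.8°)]
    = 10.673 · 0.9823·0.9178 / [1 − 0.5621]
    = 10.673 · 0.9015 / 0.4379
    = 21.97 m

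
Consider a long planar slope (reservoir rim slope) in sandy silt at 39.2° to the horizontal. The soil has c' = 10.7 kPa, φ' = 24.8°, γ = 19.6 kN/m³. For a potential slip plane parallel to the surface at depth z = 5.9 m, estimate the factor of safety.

For an infinite slope with a slip plane parallel to the surface (no pore pressure): FS = [c' + γz cos²β tanφ'] / [γz sinβ cosβ].
γz = 19.6·5.9 = 115.64 kN/m²
Numerator = 10.7 + 115.64·cos²39.2°·tan24.8° = 10.7 + 115.64·0.6005·0.4621 = 42.789 kPa
Denominator = 115.64·sin39.2°·cos39.2° = 115.64·0.6320·0.7749 = 56.639 kPa
FS = 42.789 / 56.639 = 0.755

FS = 0.76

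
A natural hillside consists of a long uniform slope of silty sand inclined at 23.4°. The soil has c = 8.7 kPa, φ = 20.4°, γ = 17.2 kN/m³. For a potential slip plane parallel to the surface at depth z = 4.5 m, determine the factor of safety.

FS = 1.17

For an infinite slope with a slip plane parallel to the surface (no pore pressure): FS = [c + γz cos²β tanφ] / [γz sinβ cosβ].
γz = 17.2·4.5 = 77.40 kN/m²
Numerator = 8.7 + 77.40·cos²23.4°·tan20.4° = 8.7 + 77.40·0.8423·0.3719 = 32.945 kPa
Denominator = 77.40·sin23.4°·cos23.4° = 77.40·0.3971·0.9178 = 28.211 kPa
FS = 32.945 / 28.211 = 1.168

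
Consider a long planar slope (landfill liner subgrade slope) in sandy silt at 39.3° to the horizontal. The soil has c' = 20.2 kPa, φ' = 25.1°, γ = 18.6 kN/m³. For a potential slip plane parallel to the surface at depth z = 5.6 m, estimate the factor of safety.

For an infinite slope with a slip plane parallel to the surface (no pore pressure): FS = [c' + γz cos²β tanφ'] / [γz sinβ cosβ].
γz = 18.6·5.6 = 104.16 kN/m²
Numerator = 20.2 + 104.16·cos²39.3°·tan25.1° = 20.2 + 104.16·0.5988·0.4684 = 49.418 kPa
Denominator = 104.16·sin39.3°·cos39.3° = 104.16·0.6334·0.7738 = 51.053 kPa
FS = 49.418 / 51.053 = 0.968

FS = 0.97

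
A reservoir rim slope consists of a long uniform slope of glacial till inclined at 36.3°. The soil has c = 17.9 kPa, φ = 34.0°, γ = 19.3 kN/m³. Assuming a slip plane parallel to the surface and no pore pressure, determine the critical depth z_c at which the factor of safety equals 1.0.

z_c = 23.77 m

Setting FS = 1.00 in FS = [c + γz cos²β tanφ] / [γz sinβ cosβ] and solving for z:
z = c / [γ cosβ (FS·sinβ − cosβ·tanφ)]
  = 17.9 / [19.3·cos36.3°·(1.00·sin36.3° − cos36.3°·tan34.0°)]
  = 17.9 / [19.3·0.8059·(1.00·0.5920 − 0.8059·0.6745)]
  = 17.9 / 0.7530 = 23.773 m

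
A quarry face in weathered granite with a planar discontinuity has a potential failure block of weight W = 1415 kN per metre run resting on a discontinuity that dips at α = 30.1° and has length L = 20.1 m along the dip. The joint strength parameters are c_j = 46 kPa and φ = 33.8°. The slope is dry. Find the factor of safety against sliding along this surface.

Resolving the block weight along and normal to the plane and applying the Mohr–Coulomb strength on the joint:
N' = W cosα = 1415·cos30.1° = 1224.2 kN/m
Driving force T = W sinα = 1415·sin30.1° = 709.6 kN/m
Resisting force R = c_j·L + N'·tanφ = 46·20.1 + 1224.2·tan33.8° = 924.6 + 819.5 = 1744.1 kN/m
FS = R / T = 1744.1 / 709.6 = 2.458

FS = 2.46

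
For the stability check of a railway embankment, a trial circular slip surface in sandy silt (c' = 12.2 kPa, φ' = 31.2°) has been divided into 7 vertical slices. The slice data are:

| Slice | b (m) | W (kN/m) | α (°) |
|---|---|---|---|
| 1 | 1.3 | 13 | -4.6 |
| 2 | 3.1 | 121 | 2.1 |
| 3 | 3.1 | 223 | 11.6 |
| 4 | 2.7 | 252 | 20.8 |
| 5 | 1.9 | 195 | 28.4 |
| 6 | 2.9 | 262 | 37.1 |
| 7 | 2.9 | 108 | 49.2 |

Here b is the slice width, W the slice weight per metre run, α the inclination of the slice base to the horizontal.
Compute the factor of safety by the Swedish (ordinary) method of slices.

Ordinary method of slices: FS = Σ[c'·Δl_i + (W_i cosα_i)·tanφ'] / Σ W_i sinα_i, with Δl_i = b_i / cosα_i.
Slice 1: Δl = 1.3/cos(-4.6°) = 1.304 m; N'_1 = 13·cos(-4.6°) = 13.0; c'Δl = 15.91; W sinα = -1.0
Slice 2: Δl = 3.1/cos2.1° = 3.102 m; N'_2 = 121·cos2.1° = 120.9; c'Δl = 37.85; W sinα = 4.4
Slice 3: Δl = 3.1/cos11.6° = 3.165 m; N'_3 = 223·cos11.6° = 218.4; c'Δl = 38.61; W sinα = 44.8
Slice 4: Δl = 2.7/cos20.8° = 2.888 m; N'_4 = 252·cos20.8° = 235.6; c'Δl = 35.24; W sinα = 89.5
Slice 5: Δl = 1.9/cos28.4° = 2.160 m; N'_5 = 195·cos28.4° = 171.5; c'Δl = 26.35; W sinα = 92.7
Slice 6: Δl = 2.9/cos37.1° = 3.636 m; N'_6 = 262·cos37.1° = 209.0; c'Δl = 44.36; W sinα = 158.0
Slice 7: Δl = 2.9/cos49.2° = 4.438 m; N'_7 = 108·cos49.2° = 70.6; c'Δl = 54.15; W sinα = 81.8
Σc'Δl = 252.5 kN/m; ΣN' = 1039.0 kN/m; ΣW sinα = 470.3 kN/m
Resisting = 252.5 + 1039.0·tan31.2° = 252.5 + 629.2 = 881.7 kN/m
FS = 881.7 / 470.3 = 1.875

FS = 1.87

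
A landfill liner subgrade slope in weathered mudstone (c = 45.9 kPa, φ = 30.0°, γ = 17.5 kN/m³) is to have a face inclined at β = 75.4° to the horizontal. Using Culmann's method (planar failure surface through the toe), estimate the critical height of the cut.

H_c = 29.52 m

Culmann's analysis gives the critical failure plane at α_cr = (β + φ)/2 = (75.4 + 30.0)/2 = 52.7°, and the critical height
H_c = (4c/γ) · sinβ cosφ / [1 − cos(β − φ)]
    = (4·45.9/17.5) · sin75.4°·cos30.0° / [1 − cos(45.4°)]
    = 10.491 · 0.9677·0.8660 / [1 − 0.7022]
    = 10.491 · 0.8381 / 0.2978
    = 29.52 m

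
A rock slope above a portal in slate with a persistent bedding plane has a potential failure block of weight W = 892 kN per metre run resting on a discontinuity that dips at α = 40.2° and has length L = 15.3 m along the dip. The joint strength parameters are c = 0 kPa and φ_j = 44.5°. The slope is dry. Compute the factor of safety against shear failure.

FS = 1.16

Resolving the block weight along and normal to the plane and applying the Mohr–Coulomb strength on the joint:
N' = W cosα = 892·cos40.2° = 681.3 kN/m
Driving force T = W sinα = 892·sin40.2° = 575.7 kN/m
Resisting force R = c·L + N'·tanφ_j = 0·15.3 + 681.3·tan44.5° = 0.0 + 669.5 = 669.5 kN/m
FS = R / T = 669.5 / 575.7 = 1.163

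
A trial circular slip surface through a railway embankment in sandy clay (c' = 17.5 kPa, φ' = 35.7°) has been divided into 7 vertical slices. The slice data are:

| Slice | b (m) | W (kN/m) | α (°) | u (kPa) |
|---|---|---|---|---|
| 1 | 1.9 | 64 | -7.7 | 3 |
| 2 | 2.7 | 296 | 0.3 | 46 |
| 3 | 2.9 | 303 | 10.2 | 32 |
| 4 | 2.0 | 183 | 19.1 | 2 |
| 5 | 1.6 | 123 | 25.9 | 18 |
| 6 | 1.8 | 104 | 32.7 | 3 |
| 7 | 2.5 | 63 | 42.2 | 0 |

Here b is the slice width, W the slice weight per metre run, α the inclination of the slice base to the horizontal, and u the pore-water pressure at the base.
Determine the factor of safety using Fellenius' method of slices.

Ordinary method of slices: FS = Σ[c'·Δl_i + (W_i cosα_i − u_i·Δl_i)·tanφ'] / Σ W_i sinα_i, with Δl_i = b_i / cosα_i.
Slice 1: Δl = 1.9/cos(-7.7°) = 1.917 m; N'_1 = 64·cos(-7.7°) − 3·1.917 = 57.7; c'Δl = 33.55; W sinα = -8.6
Slice 2: Δl = 2.7/cos0.3° = 2.700 m; N'_2 = 296·cos0.3° − 46·2.700 = 171.8; c'Δl = 47.25; W sinα = 1.5
Slice 3: Δl = 2.9/cos10.2° = 2.947 m; N'_3 = 303·cos10.2° − 32·2.947 = 203.9; c'Δl = 51.56; W sinα = 53.7
Slice 4: Δl = 2.0/cos19.1° = 2.117 m; N'_4 = 183·cos19.1° − 2·2.117 = 168.7; c'Δl = 37.04; W sinα = 59.9
Slice 5: Δl = 1.6/cos25.9° = 1.779 m; N'_5 = 123·cos25.9° − 18·1.779 = 78.6; c'Δl = 31.13; W sinα = 53.7
Slice 6: Δl = 1.8/cos32.7° = 2.139 m; N'_6 = 104·cos32.7° − 3·2.139 = 81.1; c'Δl = 37.43; W sinα = 56.2
Slice 7: Δl = 2.5/cos42.2° = 3.375 m; N'_7 = 63·cos42.2° − 0·3.375 = 46.7; c'Δl = 59.06; W sinα = 42.3
Σc'Δl = 297.0 kN/m; ΣN' = 808.5 kN/m; ΣW sinα = 258.7 kN/m
Resisting = 297.0 + 808.5·tan35.7° = 297.0 + 581.0 = 878.0 kN/m
FS = 878.0 / 258.7 = 3.393

FS = 3.39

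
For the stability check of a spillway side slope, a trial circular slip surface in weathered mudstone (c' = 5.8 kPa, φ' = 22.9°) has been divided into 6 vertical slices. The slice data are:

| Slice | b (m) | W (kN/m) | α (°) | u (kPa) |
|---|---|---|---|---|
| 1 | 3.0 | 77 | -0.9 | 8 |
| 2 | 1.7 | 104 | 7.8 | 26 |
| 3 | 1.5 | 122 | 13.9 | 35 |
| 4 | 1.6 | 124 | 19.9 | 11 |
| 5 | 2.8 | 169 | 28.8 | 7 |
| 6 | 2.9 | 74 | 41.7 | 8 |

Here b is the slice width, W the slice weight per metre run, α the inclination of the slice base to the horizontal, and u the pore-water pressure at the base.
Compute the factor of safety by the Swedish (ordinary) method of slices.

FS = 1.24

Ordinary method of slices: FS = Σ[c'·Δl_i + (W_i cosα_i − u_i·Δl_i)·tanφ'] / Σ W_i sinα_i, with Δl_i = b_i / cosα_i.
Slice 1: Δl = 3.0/cos(-0.9°) = 3.000 m; N'_1 = 77·cos(-0.9°) − 8·3.000 = 53.0; c'Δl = 17.40; W sinα = -1.2
Slice 2: Δl = 1.7/cos7.8° = 1.716 m; N'_2 = 104·cos7.8° − 26·1.716 = 58.4; c'Δl = 9.95; W sinα = 14.1
Slice 3: Δl = 1.5/cos13.9° = 1.545 m; N'_3 = 122·cos13.9° − 35·1.545 = 64.3; c'Δl = 8.96; W sinα = 29.3
Slice 4: Δl = 1.6/cos19.9° = 1.702 m; N'_4 = 124·cos19.9° − 11·1.702 = 97.9; c'Δl = 9.87; W sinα = 42.2
Slice 5: Δl = 2.8/cos28.8° = 3.195 m; N'_5 = 169·cos28.8° − 7·3.195 = 125.7; c'Δl = 18.53; W sinα = 81.4
Slice 6: Δl = 2.9/cos41.7° = 3.884 m; N'_6 = 74·cos41.7° − 8·3.884 = 24.2; c'Δl = 22.53; W sinα = 49.2
Σc'Δl = 87.2 kN/m; ΣN' = 423.5 kN/m; ΣW sinα = 215.1 kN/m
Resisting = 87.2 + 423.5·tan22.9° = 87.2 + 178.9 = 266.2 kN/m
FS = 266.2 / 215.1 = 1.238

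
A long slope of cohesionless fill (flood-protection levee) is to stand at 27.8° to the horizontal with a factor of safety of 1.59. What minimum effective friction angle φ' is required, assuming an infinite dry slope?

FS = tanφ'/tanβ ⇒ tanφ' = FS · tanβ = 1.59 · tan27.8° = 0.8383
φ' = arctan(0.8383) = 39.97°

φ' = 40.0°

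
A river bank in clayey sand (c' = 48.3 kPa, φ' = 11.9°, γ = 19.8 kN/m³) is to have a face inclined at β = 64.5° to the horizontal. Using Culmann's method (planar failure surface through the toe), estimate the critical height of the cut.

Culmann's analysis gives the critical failure plane at α_cr = (β + φ')/2 = (64.5 + 11.9)/2 = 38.2°, and the critical height
H_c = (4c'/γ) · sinβ cosφ' / [1 − cos(β − φ')]
    = (4·48.3/19.8) · sin64.5°·cos11.9° / [1 − cos(52.6°)]
    = 9.758 · 0.9026·0.9785 / [1 − 0.6074]
    = 9.758 · 0.8832 / 0.3926
    = 21.95 m

H_c = 21.95 m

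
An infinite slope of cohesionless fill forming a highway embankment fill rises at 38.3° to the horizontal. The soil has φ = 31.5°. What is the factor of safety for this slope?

For a dry cohesionless infinite slope the factor of safety is FS = tanφ / tanβ.
FS = tan31.5° / tan38.3° = 0.6128 / 0.7898 = 0.776

FS = 0.78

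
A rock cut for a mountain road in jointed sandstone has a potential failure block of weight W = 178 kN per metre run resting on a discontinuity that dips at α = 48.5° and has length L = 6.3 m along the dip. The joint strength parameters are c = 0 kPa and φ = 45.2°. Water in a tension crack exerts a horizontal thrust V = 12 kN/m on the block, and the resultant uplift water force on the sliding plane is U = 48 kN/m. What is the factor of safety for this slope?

Resolving the block weight along and normal to the plane and applying the Mohr–Coulomb strength on the joint:
N' = W cosα − U − V sinα = 178·cos48.5° − 48 − 12·sin48.5° = 61.0 kN/m
Driving force T = W sinα + V cosα = 178·sin48.5° + 12·cos48.5° = 141.3 kN/m
Resisting force R = c·L + N'·tanφ = 0·6.3 + 61.0·tan45.2° = 0.0 + 61.4 = 61.4 kN/m
FS = R / T = 61.4 / 141.3 = 0.435

FS = 0.43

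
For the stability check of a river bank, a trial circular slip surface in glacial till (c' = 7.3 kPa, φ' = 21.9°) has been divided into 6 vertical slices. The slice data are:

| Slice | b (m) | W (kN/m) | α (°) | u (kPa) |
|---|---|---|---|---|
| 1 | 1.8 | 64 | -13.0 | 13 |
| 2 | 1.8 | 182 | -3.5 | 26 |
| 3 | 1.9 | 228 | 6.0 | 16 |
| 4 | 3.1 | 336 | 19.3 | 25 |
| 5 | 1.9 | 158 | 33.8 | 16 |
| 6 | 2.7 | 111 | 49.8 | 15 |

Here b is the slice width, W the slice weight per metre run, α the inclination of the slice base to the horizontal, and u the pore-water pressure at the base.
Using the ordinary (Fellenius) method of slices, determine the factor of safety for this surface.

Ordinary method of slices: FS = Σ[c'·Δl_i + (W_i cosα_i − u_i·Δl_i)·tanφ'] / Σ W_i sinα_i, with Δl_i = b_i / cosα_i.
Slice 1: Δl = 1.8/cos(-13.0°) = 1.847 m; N'_1 = 64·cos(-13.0°) − 13·1.847 = 38.3; c'Δl = 13.49; W sinα = -14.4
Slice 2: Δl = 1.8/cos(-3.5°) = 1.803 m; N'_2 = 182·cos(-3.5°) − 26·1.803 = 134.8; c'Δl = 13.16; W sinα = -11.1
Slice 3: Δl = 1.9/cos6.0° = 1.910 m; N'_3 = 228·cos6.0° − 16·1.910 = 196.2; c'Δl = 13.95; W sinα = 23.8
Slice 4: Δl = 3.1/cos19.3° = 3.285 m; N'_4 = 336·cos19.3° − 25·3.285 = 235.0; c'Δl = 23.98; W sinα = 111.1
Slice 5: Δl = 1.9/cos33.8° = 2.286 m; N'_5 = 158·cos33.8° − 16·2.286 = 94.7; c'Δl = 16.69; W sinα = 87.9
Slice 6: Δl = 2.7/cos49.8° = 4.183 m; N'_6 = 111·cos49.8° − 15·4.183 = 8.9; c'Δl = 30.54; W sinα = 84.8
Σc'Δl = 111.8 kN/m; ΣN' = 707.9 kN/m; ΣW sinα = 282.1 kN/m
Resisting = 111.8 + 707.9·tan21.9° = 111.8 + 284.6 = 396.4 kN/m
FS = 396.4 / 282.1 = 1.405

FS = 1.41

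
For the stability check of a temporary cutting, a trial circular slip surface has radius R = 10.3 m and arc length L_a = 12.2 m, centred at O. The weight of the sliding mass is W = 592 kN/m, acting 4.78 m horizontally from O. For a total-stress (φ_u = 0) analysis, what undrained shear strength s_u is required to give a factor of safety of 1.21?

FS = s_u·L_a·R / (W·d), so s_u = FS·W·d / (L_a·R).
s_u = 1.21·592·4.78 / (12.20·10.3) = 3424.0 / 125.66 = 27.25 kPa

s_u = 27.2 kPa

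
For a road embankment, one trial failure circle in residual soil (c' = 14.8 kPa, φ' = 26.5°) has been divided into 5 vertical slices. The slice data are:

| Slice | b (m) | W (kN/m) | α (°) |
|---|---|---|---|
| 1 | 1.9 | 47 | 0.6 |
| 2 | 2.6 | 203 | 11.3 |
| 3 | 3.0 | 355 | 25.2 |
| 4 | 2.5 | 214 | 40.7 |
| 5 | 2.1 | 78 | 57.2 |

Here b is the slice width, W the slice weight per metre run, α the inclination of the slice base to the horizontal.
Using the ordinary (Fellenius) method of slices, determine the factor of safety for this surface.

FS = 1.53

Ordinary method of slices: FS = Σ[c'·Δl_i + (W_i cosα_i)·tanφ'] / Σ W_i sinα_i, with Δl_i = b_i / cosα_i.
Slice 1: Δl = 1.9/cos0.6° = 1.900 m; N'_1 = 47·cos0.6° = 47.0; c'Δl = 28.12; W sinα = 0.5
Slice 2: Δl = 2.6/cos11.3° = 2.651 m; N'_2 = 203·cos11.3° = 199.1; c'Δl = 39.24; W sinα = 39.8
Slice 3: Δl = 3.0/cos25.2° = 3.316 m; N'_3 = 355·cos25.2° = 321.2; c'Δl = 49.07; W sinα = 151.2
Slice 4: Δl = 2.5/cos40.7° = 3.298 m; N'_4 = 214·cos40.7° = 162.2; c'Δl = 48.80; W sinα = 139.5
Slice 5: Δl = 2.1/cos57.2° = 3.877 m; N'_5 = 78·cos57.2° = 42.3; c'Δl = 57.37; W sinα = 65.6
Σc'Δl = 222.6 kN/m; ΣN' = 771.8 kN/m; ΣW sinα = 396.5 kN/m
Resisting = 222.6 + 771.8·tan26.5° = 222.6 + 384.8 = 607.4 kN/m
FS = 607.4 / 396.5 = 1.532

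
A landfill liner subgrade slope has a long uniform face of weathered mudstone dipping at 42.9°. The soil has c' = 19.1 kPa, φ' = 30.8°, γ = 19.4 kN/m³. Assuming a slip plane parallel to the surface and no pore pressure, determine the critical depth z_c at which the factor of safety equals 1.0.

Setting FS = 1.00 in FS = [c' + γz cos²β tanφ'] / [γz sinβ cosβ] and solving for z:
z = c' / [γ cosβ (FS·sinβ − cosβ·tanφ')]
  = 19.1 / [19.4·cos42.9°·(1.00·sin42.9° − cos42.9°·tan30.8°)]
  = 19.1 / [19.4·0.7325·(1.00·0.6807 − 0.7325·0.5961)]
  = 19.1 / 3.4681 = 5.507 m

z_c = 5.51 m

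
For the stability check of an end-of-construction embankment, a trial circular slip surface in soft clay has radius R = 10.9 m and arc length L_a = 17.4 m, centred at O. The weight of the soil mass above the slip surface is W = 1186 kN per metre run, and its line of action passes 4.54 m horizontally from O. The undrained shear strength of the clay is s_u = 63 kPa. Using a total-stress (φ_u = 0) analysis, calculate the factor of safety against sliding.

Taking moments about the centre O, the resisting moment is provided by the undrained shear strength acting along the arc:
M_R = s_u·L_a·R = 63·17.40·10.9 = 11948.6 kN·m/m
M_D = W·d = 1186·4.54 = 5384.4 kN·m/m
FS = M_R / M_D = 11948.6 / 5384.4 = 2.219

FS = 2.22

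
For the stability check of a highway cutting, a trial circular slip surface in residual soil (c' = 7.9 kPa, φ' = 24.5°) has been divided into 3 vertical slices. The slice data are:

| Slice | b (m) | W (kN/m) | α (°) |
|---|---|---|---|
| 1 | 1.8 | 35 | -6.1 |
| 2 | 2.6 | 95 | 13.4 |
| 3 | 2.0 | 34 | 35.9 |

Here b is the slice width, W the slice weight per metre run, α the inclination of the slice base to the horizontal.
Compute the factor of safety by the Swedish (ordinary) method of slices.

Ordinary method of slices: FS = Σ[c'·Δl_i + (W_i cosα_i)·tanφ'] / Σ W_i sinα_i, with Δl_i = b_i / cosα_i.
Slice 1: Δl = 1.8/cos(-6.1°) = 1.810 m; N'_1 = 35·cos(-6.1°) = 34.8; c'Δl = 14.30; W sinα = -3.7
Slice 2: Δl = 2.6/cos13.4° = 2.673 m; N'_2 = 95·cos13.4° = 92.4; c'Δl = 21.11; W sinα = 22.0
Slice 3: Δl = 2.0/cos35.9° = 2.469 m; N'_3 = 34·cos35.9° = 27.5; c'Δl = 19.51; W sinα = 19.9
Σc'Δl = 54.9 kN/m; ΣN' = 154.8 kN/m; ΣW sinα = 38.2 kN/m
Resisting = 54.9 + 154.8·tan24.5° = 54.9 + 70.5 = 125.4 kN/m
FS = 125.4 / 38.2 = 3.281

FS = 3.28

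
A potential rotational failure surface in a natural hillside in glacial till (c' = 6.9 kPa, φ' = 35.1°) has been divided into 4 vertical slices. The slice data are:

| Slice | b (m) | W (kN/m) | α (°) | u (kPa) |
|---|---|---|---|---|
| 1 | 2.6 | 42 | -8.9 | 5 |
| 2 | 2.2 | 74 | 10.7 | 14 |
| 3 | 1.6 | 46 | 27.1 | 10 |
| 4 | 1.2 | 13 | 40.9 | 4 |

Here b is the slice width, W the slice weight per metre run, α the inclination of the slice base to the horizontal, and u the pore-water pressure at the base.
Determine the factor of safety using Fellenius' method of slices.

FS = 3.39

Ordinary method of slices: FS = Σ[c'·Δl_i + (W_i cosα_i − u_i·Δl_i)·tanφ'] / Σ W_i sinα_i, with Δl_i = b_i / cosα_i.
Slice 1: Δl = 2.6/cos(-8.9°) = 2.632 m; N'_1 = 42·cos(-8.9°) − 5·2.632 = 28.3; c'Δl = 18.16; W sinα = -6.5
Slice 2: Δl = 2.2/cos10.7° = 2.239 m; N'_2 = 74·cos10.7° − 14·2.239 = 41.4; c'Δl = 15.45; W sinα = 13.7
Slice 3: Δl = 1.6/cos27.1° = 1.797 m; N'_3 = 46·cos27.1° − 10·1.797 = 23.0; c'Δl = 12.40; W sinα = 21.0
Slice 4: Δl = 1.2/cos40.9° = 1.588 m; N'_4 = 13·cos40.9° − 4·1.588 = 3.5; c'Δl = 10.95; W sinα = 8.5
Σc'Δl = 57.0 kN/m; ΣN' = 96.2 kN/m; ΣW sinα = 36.7 kN/m
Resisting = 57.0 + 96.2·tan35.1° = 57.0 + 67.6 = 124.5 kN/m
FS = 124.5 / 36.7 = 3.393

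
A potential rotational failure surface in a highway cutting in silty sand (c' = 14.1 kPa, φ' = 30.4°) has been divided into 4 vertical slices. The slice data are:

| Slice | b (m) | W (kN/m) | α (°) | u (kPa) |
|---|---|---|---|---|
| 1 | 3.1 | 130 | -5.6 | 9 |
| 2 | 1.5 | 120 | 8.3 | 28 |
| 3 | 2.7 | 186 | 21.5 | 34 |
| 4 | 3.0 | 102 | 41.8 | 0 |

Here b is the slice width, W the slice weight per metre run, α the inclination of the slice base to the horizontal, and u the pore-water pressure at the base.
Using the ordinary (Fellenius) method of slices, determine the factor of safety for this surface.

FS = 2.52

Ordinary method of slices: FS = Σ[c'·Δl_i + (W_i cosα_i − u_i·Δl_i)·tanφ'] / Σ W_i sinα_i, with Δl_i = b_i / cosα_i.
Slice 1: Δl = 3.1/cos(-5.6°) = 3.115 m; N'_1 = 130·cos(-5.6°) − 9·3.115 = 101.3; c'Δl = 43.92; W sinα = -12.7
Slice 2: Δl = 1.5/cos8.3° = 1.516 m; N'_2 = 120·cos8.3° − 28·1.516 = 76.3; c'Δl = 21.37; W sinα = 17.3
Slice 3: Δl = 2.7/cos21.5° = 2.902 m; N'_3 = 186·cos21.5° − 34·2.902 = 74.4; c'Δl = 40.92; W sinα = 68.2
Slice 4: Δl = 3.0/cos41.8° = 4.024 m; N'_4 = 102·cos41.8° − 0·4.024 = 76.0; c'Δl = 56.74; W sinα = 68.0
Σc'Δl = 163.0 kN/m; ΣN' = 328.1 kN/m; ΣW sinα = 140.8 kN/m
Resisting = 163.0 + 328.1·tan30.4° = 163.0 + 192.5 = 355.4 kN/m
FS = 355.4 / 140.8 = 2.525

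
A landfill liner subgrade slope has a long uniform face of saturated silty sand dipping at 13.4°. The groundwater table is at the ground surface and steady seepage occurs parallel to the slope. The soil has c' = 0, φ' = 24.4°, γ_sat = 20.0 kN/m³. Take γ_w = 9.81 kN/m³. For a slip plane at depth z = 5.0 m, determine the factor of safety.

FS = 0.97

With seepage parallel to the slope and the water table at the surface, the effective normal stress on the slip plane uses the buoyant unit weight γ' = γ_sat − γ_w while the driving shear stress uses γ_sat:
FS = [c' + γ' z cos²β tanφ'] / [γ_sat z sinβ cosβ]
(For c' = 0 this reduces to FS = (γ'/γ_sat)·tanφ'/tanβ.)
γ' = 20.0 − 9.81 = 10.19 kN/m³
Numerator = 0.0 + 10.19·5.0·cos²13.4°·tan24.4° = 0.0 + 10.19·5.0·0.9463·0.4536 = 21.871 kPa
Denominator = 20.0·5.0·sin13.4°·cos13.4° = 20.0·5.0·0.2317·0.9728 = 22.544 kPa
FS = 21.871 / 22.544 = 0.970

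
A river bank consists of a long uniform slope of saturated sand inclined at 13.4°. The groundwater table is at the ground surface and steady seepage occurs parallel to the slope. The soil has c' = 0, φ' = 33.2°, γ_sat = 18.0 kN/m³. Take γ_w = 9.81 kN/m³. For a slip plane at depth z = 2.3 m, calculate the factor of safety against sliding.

FS = 1.25

With seepage parallel to the slope and the water table at the surface, the effective normal stress on the slip plane uses the buoyant unit weight γ' = γ_sat − γ_w while the driving shear stress uses γ_sat:
FS = [c' + γ' z cos²β tanφ'] / [γ_sat z sinβ cosβ]
(For c' = 0 this reduces to FS = (γ'/γ_sat)·tanφ'/tanβ.)
γ' = 18.0 − 9.81 = 8.19 kN/m³
Numerator = 0.0 + 8.19·2.3·cos²13.4°·tan33.2° = 0.0 + 8.19·2.3·0.9463·0.6544 = 11.665 kPa
Denominator = 18.0·2.3·sin13.4°·cos13.4° = 18.0·2.3·0.2317·0.9728 = 9.333 kPa
FS = 11.665 / 9.333 = 1.250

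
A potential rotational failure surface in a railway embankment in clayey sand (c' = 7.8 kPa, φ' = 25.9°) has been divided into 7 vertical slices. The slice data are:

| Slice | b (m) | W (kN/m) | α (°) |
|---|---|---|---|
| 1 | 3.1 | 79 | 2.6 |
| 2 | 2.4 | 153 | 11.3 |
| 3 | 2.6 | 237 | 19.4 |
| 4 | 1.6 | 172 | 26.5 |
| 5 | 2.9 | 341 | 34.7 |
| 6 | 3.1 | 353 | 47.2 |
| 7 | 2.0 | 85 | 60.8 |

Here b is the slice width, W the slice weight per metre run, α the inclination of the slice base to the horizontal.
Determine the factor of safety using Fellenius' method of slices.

Ordinary method of slices: FS = Σ[c'·Δl_i + (W_i cosα_i)·tanφ'] / Σ W_i sinα_i, with Δl_i = b_i / cosα_i.
Slice 1: Δl = 3.1/cos2.6° = 3.103 m; N'_1 = 79·cos2.6° = 78.9; c'Δl = 24.20; W sinα = 3.6
Slice 2: Δl = 2.4/cos11.3° = 2.447 m; N'_2 = 153·cos11.3° = 150.0; c'Δl = 19.09; W sinα = 30.0
Slice 3: Δl = 2.6/cos19.4° = 2.757 m; N'_3 = 237·cos19.4° = 223.5; c'Δl = 21.50; W sinα = 78.7
Slice 4: Δl = 1.6/cos26.5° = 1.788 m; N'_4 = 172·cos26.5° = 153.9; c'Δl = 13.95; W sinα = 76.7
Slice 5: Δl = 2.9/cos34.7° = 3.527 m; N'_5 = 341·cos34.7° = 280.4; c'Δl = 27.51; W sinα = 194.1
Slice 6: Δl = 3.1/cos47.2° = 4.563 m; N'_6 = 353·cos47.2° = 239.8; c'Δl = 35.59; W sinα = 259.0
Slice 7: Δl = 2.0/cos60.8° = 4.100 m; N'_7 = 85·cos60.8° = 41.5; c'Δl = 31.98; W sinα = 74.2
Σc'Δl = 173.8 kN/m; ΣN' = 1168.1 kN/m; ΣW sinα = 716.4 kN/m
Resisting = 173.8 + 1168.1·tan25.9° = 173.8 + 567.2 = 741.0 kN/m
FS = 741.0 / 716.4 = 1.034

FS = 1.03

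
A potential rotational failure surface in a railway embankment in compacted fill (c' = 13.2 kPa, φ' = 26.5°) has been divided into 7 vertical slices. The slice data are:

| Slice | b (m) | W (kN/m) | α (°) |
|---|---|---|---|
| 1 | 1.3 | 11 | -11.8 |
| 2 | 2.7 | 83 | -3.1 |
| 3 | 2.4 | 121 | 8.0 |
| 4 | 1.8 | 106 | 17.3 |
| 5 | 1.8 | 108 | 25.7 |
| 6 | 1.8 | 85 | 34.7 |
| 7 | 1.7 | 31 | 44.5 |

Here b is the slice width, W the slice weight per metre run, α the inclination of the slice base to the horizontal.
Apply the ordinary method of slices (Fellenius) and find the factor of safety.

FS = 2.83

Ordinary method of slices: FS = Σ[c'·Δl_i + (W_i cosα_i)·tanφ'] / Σ W_i sinα_i, with Δl_i = b_i / cosα_i.
Slice 1: Δl = 1.3/cos(-11.8°) = 1.328 m; N'_1 = 11·cos(-11.8°) = 10.8; c'Δl = 17.53; W sinα = -2.2
Slice 2: Δl = 2.7/cos(-3.1°) = 2.704 m; N'_2 = 83·cos(-3.1°) = 82.9; c'Δl = 35.69; W sinα = -4.5
Slice 3: Δl = 2.4/cos8.0° = 2.424 m; N'_3 = 121·cos8.0° = 119.8; c'Δl = 31.99; W sinα = 16.8
Slice 4: Δl = 1.8/cos17.3° = 1.885 m; N'_4 = 106·cos17.3° = 101.2; c'Δl = 24.89; W sinα = 31.5
Slice 5: Δl = 1.8/cos25.7° = 1.998 m; N'_5 = 108·cos25.7° = 97.3; c'Δl = 26.37; W sinα = 46.8
Slice 6: Δl = 1.8/cos34.7° = 2.189 m; N'_6 = 85·cos34.7° = 69.9; c'Δl = 28.90; W sinα = 48.4
Slice 7: Δl = 1.7/cos44.5° = 2.383 m; N'_7 = 31·cos44.5° = 22.1; c'Δl = 31.46; W sinα = 21.7
Σc'Δl = 196.8 kN/m; ΣN' = 504.0 kN/m; ΣW sinα = 158.6 kN/m
Resisting = 196.8 + 504.0·tan26.5° = 196.8 + 251.3 = 448.1 kN/m
FS = 448.1 / 158.6 = 2.826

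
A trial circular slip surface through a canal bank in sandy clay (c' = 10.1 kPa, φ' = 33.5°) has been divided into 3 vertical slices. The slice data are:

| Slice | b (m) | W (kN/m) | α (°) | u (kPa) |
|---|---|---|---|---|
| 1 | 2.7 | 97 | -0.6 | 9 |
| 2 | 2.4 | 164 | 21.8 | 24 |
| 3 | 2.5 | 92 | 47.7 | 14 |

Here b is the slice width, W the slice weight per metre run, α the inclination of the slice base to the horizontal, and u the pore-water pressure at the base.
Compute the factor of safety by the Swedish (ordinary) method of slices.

Ordinary method of slices: FS = Σ[c'·Δl_i + (W_i cosα_i − u_i·Δl_i)·tanφ'] / Σ W_i sinα_i, with Δl_i = b_i / cosα_i.
Slice 1: Δl = 2.7/cos(-0.6°) = 2.700 m; N'_1 = 97·cos(-0.6°) − 9·2.700 = 72.7; c'Δl = 27.27; W sinα = -1.0
Slice 2: Δl = 2.4/cos21.8° = 2.585 m; N'_2 = 164·cos21.8° − 24·2.585 = 90.2; c'Δl = 26.11; W sinα = 60.9
Slice 3: Δl = 2.5/cos47.7° = 3.715 m; N'_3 = 92·cos47.7° − 14·3.715 = 9.9; c'Δl = 37.52; W sinα = 68.0
Σc'Δl = 90.9 kN/m; ΣN' = 172.8 kN/m; ΣW sinα = 127.9 kN/m
Resisting = 90.9 + 172.8·tan33.5° = 90.9 + 114.4 = 205.3 kN/m
FS = 205.3 / 127.9 = 1.605

FS = 1.60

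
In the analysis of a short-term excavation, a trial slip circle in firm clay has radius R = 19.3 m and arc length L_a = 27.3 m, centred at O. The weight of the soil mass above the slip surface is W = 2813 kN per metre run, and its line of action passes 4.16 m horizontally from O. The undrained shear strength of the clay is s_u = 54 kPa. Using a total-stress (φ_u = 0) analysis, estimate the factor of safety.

FS = 2.43

Taking moments about the centre O, the resisting moment is provided by the undrained shear strength acting along the arc:
M_R = s_u·L_a·R = 54·27.30·19.3 = 28452.1 kN·m/m
M_D = W·d = 2813·4.16 = 11702.1 kN·m/m
FS = M_R / M_D = 28452.1 / 11702.1 = 2.431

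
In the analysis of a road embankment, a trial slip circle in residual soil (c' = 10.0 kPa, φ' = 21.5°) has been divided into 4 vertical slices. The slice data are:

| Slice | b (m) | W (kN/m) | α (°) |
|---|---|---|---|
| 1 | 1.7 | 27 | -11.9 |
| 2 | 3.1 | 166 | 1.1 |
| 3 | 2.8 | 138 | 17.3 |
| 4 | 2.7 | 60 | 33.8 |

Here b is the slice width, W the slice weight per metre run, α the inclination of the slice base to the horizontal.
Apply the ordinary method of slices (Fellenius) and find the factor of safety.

Ordinary method of slices: FS = Σ[c'·Δl_i + (W_i cosα_i)·tanφ'] / Σ W_i sinα_i, with Δl_i = b_i / cosα_i.
Slice 1: Δl = 1.7/cos(-11.9°) = 1.737 m; N'_1 = 27·cos(-11.9°) = 26.4; c'Δl = 17.37; W sinα = -5.6
Slice 2: Δl = 3.1/cos1.1° = 3.101 m; N'_2 = 166·cos1.1° = 166.0; c'Δl = 31.01; W sinα = 3.2
Slice 3: Δl = 2.8/cos17.3° = 2.933 m; N'_3 = 138·cos17.3° = 131.8; c'Δl = 29.33; W sinα = 41.0
Slice 4: Δl = 2.7/cos33.8° = 3.249 m; N'_4 = 60·cos33.8° = 49.9; c'Δl = 32.49; W sinα = 33.4
Σc'Δl = 110.2 kN/m; ΣN' = 374.0 kN/m; ΣW sinα = 72.0 kN/m
Resisting = 110.2 + 374.0·tan21.5° = 110.2 + 147.3 = 257.5 kN/m
FS = 257.5 / 72.0 = 3.575

FS = 3.57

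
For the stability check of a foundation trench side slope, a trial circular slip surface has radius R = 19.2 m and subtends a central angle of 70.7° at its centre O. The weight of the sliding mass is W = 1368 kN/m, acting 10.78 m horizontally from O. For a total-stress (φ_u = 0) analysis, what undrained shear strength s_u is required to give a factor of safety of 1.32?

s_u = 42.8 kPa

FS = s_u·L_a·R / (W·d), so s_u = FS·W·d / (L_a·R).
Arc length L_a = R·θ = 19.2·(70.7°·π/180) = 19.2·1.2339 = 23.69 m
s_u = 1.32·1368·10.78 / (23.69·19.2) = 19466.1 / 454.88 = 42.79 kPa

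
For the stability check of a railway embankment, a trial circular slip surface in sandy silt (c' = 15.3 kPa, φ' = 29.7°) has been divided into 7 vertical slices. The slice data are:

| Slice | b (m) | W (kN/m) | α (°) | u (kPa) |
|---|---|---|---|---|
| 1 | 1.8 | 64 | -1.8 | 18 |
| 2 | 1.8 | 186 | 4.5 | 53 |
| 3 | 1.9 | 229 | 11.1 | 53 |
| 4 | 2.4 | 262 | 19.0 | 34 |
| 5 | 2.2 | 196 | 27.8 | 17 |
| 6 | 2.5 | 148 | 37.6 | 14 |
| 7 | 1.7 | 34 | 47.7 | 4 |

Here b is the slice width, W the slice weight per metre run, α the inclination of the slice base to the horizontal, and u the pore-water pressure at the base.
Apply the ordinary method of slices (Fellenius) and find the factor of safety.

Ordinary method of slices: FS = Σ[c'·Δl_i + (W_i cosα_i − u_i·Δl_i)·tanφ'] / Σ W_i sinα_i, with Δl_i = b_i / cosα_i.
Slice 1: Δl = 1.8/cos(-1.8°) = 1.801 m; N'_1 = 64·cos(-1.8°) − 18·1.801 = 31.6; c'Δl = 27.55; W sinα = -2.0
Slice 2: Δl = 1.8/cos4.5° = 1.806 m; N'_2 = 186·cos4.5° − 53·1.806 = 89.7; c'Δl = 27.63; W sinα = 14.6
Slice 3: Δl = 1.9/cos11.1° = 1.936 m; N'_3 = 229·cos11.1° − 53·1.936 = 122.1; c'Δl = 29.62; W sinα = 44.1
Slice 4: Δl = 2.4/cos19.0° = 2.538 m; N'_4 = 262·cos19.0° − 34·2.538 = 161.4; c'Δl = 38.84; W sinα = 85.3
Slice 5: Δl = 2.2/cos27.8° = 2.487 m; N'_5 = 196·cos27.8° − 17·2.487 = 131.1; c'Δl = 38.05; W sinα = 91.4
Slice 6: Δl = 2.5/cos37.6° = 3.155 m; N'_6 = 148·cos37.6° − 14·3.155 = 73.1; c'Δl = 48.28; W sinα = 90.3
Slice 7: Δl = 1.7/cos47.7° = 2.526 m; N'_7 = 34·cos47.7° − 4·2.526 = 12.8; c'Δl = 38.65; W sinα = 25.1
Σc'Δl = 248.6 kN/m; ΣN' = 621.8 kN/m; ΣW sinα = 348.8 kN/m
Resisting = 248.6 + 621.8·tan29.7° = 248.6 + 354.6 = 603.3 kN/m
FS = 603.3 / 348.8 = 1.729

FS = 1.73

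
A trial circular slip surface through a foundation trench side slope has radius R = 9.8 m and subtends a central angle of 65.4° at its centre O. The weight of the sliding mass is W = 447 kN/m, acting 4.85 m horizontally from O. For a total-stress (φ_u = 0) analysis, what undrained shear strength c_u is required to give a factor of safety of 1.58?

FS = c_u·L_a·R / (W·d), so c_u = FS·W·d / (L_a·R).
Arc length L_a = R·θ = 9.8·(65.4°·π/180) = 9.8·1.1414 = 11.19 m
c_u = 1.58·447·4.85 / (11.19·9.8) = 3425.4 / 109.62 = 31.25 kPa

c_u = 31.2 kPa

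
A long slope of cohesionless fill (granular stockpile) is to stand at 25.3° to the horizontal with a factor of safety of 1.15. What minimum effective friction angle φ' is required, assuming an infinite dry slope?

FS = tanφ'/tanβ ⇒ tanφ' = FS · tanβ = 1.15 · tan25.3° = 0.5436
φ' = arctan(0.5436) = 28.53°

φ' = 28.5°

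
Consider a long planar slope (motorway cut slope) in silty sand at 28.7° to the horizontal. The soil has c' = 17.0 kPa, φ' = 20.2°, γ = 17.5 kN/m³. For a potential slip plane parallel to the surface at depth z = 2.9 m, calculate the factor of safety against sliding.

For an infinite slope with a slip plane parallel to the surface (no pore pressure): FS = [c' + γz cos²β tanφ'] / [γz sinβ cosβ].
γz = 17.5·2.9 = 50.75 kN/m²
Numerator = 17.0 + 50.75·cos²28.7°·tan20.2° = 17.0 + 50.75·0.7694·0.3679 = 31.366 kPa
Denominator = 50.75·sin28.7°·cos28.7° = 50.75·0.4802·0.8771 = 21.377 kPa
FS = 31.366 / 21.377 = 1.467

FS = 1.47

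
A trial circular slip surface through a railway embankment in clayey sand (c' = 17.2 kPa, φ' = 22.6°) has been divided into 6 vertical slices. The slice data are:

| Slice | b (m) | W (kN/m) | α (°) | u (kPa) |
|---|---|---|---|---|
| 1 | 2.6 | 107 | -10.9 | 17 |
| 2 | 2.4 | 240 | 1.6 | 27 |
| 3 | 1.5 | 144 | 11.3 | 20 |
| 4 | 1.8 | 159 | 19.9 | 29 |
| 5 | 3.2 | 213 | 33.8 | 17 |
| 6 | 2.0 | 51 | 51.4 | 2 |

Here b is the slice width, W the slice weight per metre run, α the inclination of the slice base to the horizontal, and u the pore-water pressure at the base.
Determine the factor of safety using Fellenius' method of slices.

Ordinary method of slices: FS = Σ[c'·Δl_i + (W_i cosα_i − u_i·Δl_i)·tanφ'] / Σ W_i sinα_i, with Δl_i = b_i / cosα_i.
Slice 1: Δl = 2.6/cos(-10.9°) = 2.648 m; N'_1 = 107·cos(-10.9°) − 17·2.648 = 60.1; c'Δl = 45.54; W sinα = -20.2
Slice 2: Δl = 2.4/cos1.6° = 2.401 m; N'_2 = 240·cos1.6° − 27·2.401 = 175.1; c'Δl = 41.30; W sinα = 6.7
Slice 3: Δl = 1.5/cos11.3° = 1.530 m; N'_3 = 144·cos11.3° − 20·1.530 = 110.6; c'Δl = 26.31; W sinα = 28.2
Slice 4: Δl = 1.8/cos19.9° = 1.914 m; N'_4 = 159·cos19.9° − 29·1.914 = 94.0; c'Δl = 32.93; W sinα = 54.1
Slice 5: Δl = 3.2/cos33.8° = 3.851 m; N'_5 = 213·cos33.8° − 17·3.851 = 111.5; c'Δl = 66.23; W sinα = 118.5
Slice 6: Δl = 2.0/cos51.4° = 3.206 m; N'_6 = 51·cos51.4° − 2·3.206 = 25.4; c'Δl = 55.14; W sinα = 39.9
Σc'Δl = 267.4 kN/m; ΣN' = 576.7 kN/m; ΣW sinα = 227.2 kN/m
Resisting = 267.4 + 576.7·tan22.6° = 267.4 + 240.1 = 507.5 kN/m
FS = 507.5 / 227.2 = 2.234

FS = 2.23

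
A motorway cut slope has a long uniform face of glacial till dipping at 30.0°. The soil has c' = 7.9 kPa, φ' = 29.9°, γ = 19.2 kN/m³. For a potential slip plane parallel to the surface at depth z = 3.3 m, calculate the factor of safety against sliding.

FS = 1.28

For an infinite slope with a slip plane parallel to the surface (no pore pressure): FS = [c' + γz cos²β tanφ'] / [γz sinβ cosβ].
γz = 19.2·3.3 = 63.36 kN/m²
Numerator = 7.9 + 63.36·cos²30.0°·tan29.9° = 7.9 + 63.36·0.7500·0.5750 = 35.225 kPa
Denominator = 63.36·sin30.0°·cos30.0° = 63.36·0.5000·0.8660 = 27.436 kPa
FS = 35.225 / 27.436 = 1.284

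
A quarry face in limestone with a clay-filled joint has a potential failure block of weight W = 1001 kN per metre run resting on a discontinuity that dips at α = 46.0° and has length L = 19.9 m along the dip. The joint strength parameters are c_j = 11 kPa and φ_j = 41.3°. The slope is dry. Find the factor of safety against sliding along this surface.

FS = 1.15

Resolving the block weight along and normal to the plane and applying the Mohr–Coulomb strength on the joint:
N' = W cosα = 1001·cos46.0° = 695.4 kN/m
Driving force T = W sinα = 1001·sin46.0° = 720.1 kN/m
Resisting force R = c_j·L + N'·tanφ_j = 11·19.9 + 695.4·tan41.3° = 218.9 + 610.9 = 829.8 kN/m
FS = R / T = 829.8 / 720.1 = 1.152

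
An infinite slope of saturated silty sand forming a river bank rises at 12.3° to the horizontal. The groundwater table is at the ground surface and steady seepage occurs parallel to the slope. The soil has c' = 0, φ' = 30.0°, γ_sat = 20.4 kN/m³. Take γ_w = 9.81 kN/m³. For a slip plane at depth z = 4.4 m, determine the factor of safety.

FS = 1.37

With seepage parallel to the slope and the water table at the surface, the effective normal stress on the slip plane uses the buoyant unit weight γ' = γ_sat − γ_w while the driving shear stress uses γ_sat:
FS = [c' + γ' z cos²β tanφ'] / [γ_sat z sinβ cosβ]
(For c' = 0 this reduces to FS = (γ'/γ_sat)·tanφ'/tanβ.)
γ' = 20.4 − 9.81 = 10.59 kN/m³
Numerator = 0.0 + 10.59·4.4·cos²12.3°·tan30.0° = 0.0 + 10.59·4.4·0.9546·0.5774 = 25.681 kPa
Denominator = 20.4·4.4·sin12.3°·cos12.3° = 20.4·4.4·0.2130·0.9770 = 18.683 kPa
FS = 25.681 / 18.683 = 1.375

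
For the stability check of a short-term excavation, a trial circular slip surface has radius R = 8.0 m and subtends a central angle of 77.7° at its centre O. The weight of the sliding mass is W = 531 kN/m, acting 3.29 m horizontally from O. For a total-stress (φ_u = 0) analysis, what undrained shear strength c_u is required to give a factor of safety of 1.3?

FS = c_u·L_a·R / (W·d), so c_u = FS·W·d / (L_a·R).
Arc length L_a = R·θ = 8.0·(77.7°·π/180) = 8.0·1.3561 = 10.85 m
c_u = 1.3·531·3.29 / (10.85·8.0) = 2271.1 / 86.79 = 26.17 kPa

c_u = 26.2 kPa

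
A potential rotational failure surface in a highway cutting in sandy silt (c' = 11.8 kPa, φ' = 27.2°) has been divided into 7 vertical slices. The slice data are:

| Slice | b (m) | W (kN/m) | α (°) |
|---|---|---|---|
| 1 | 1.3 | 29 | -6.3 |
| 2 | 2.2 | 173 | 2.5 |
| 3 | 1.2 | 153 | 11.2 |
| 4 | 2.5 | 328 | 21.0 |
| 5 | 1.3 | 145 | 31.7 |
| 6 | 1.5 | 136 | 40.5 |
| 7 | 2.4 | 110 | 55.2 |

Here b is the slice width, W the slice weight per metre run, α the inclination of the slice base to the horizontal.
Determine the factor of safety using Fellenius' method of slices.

Ordinary method of slices: FS = Σ[c'·Δl_i + (W_i cosα_i)·tanφ'] / Σ W_i sinα_i, with Δl_i = b_i / cosα_i.
Slice 1: Δl = 1.3/cos(-6.3°) = 1.308 m; N'_1 = 29·cos(-6.3°) = 28.8; c'Δl = 15.43; W sinα = -3.2
Slice 2: Δl = 2.2/cos2.5° = 2.202 m; N'_2 = 173·cos2.5° = 172.8; c'Δl = 25.98; W sinα = 7.5
Slice 3: Δl = 1.2/cos11.2° = 1.223 m; N'_3 = 153·cos11.2° = 150.1; c'Δl = 14.43; W sinα = 29.7
Slice 4: Δl = 2.5/cos21.0° = 2.678 m; N'_4 = 328·cos21.0° = 306.2; c'Δl = 31.60; W sinα = 117.5
Slice 5: Δl = 1.3/cos31.7° = 1.528 m; N'_5 = 145·cos31.7° = 123.4; c'Δl = 18.03; W sinα = 76.2
Slice 6: Δl = 1.5/cos40.5° = 1.973 m; N'_6 = 136·cos40.5° = 103.4; c'Δl = 23.28; W sinα = 88.3
Slice 7: Δl = 2.4/cos55.2° = 4.205 m; N'_7 = 110·cos55.2° = 62.8; c'Δl = 49.62; W sinα = 90.3
Σc'Δl = 178.4 kN/m; ΣN' = 947.5 kN/m; ΣW sinα = 406.5 kN/m
Resisting = 178.4 + 947.5·tan27.2° = 178.4 + 487.0 = 665.3 kN/m
FS = 665.3 / 406.5 = 1.637

FS = 1.64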